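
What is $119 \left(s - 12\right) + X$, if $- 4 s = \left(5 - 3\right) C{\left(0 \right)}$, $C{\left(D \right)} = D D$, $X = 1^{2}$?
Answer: $-1427$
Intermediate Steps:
$X = 1$
$C{\left(D \right)} = D^{2}$
$s = 0$ ($s = - \frac{\left(5 - 3\right) 0^{2}}{4} = - \frac{2 \cdot 0}{4} = \left(- \frac{1}{4}\right) 0 = 0$)
$119 \left(s - 12\right) + X = 119 \left(0 - 12\right) + 1 = 119 \left(-12\right) + 1 = -1428 + 1 = -1427$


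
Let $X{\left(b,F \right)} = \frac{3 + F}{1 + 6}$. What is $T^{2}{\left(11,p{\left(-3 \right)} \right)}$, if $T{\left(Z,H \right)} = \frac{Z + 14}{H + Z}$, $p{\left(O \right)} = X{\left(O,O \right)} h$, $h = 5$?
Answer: $\frac{625}{121} \approx 5.1653$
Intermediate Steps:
$X{\left(b,F \right)} = \frac{3}{7} + \frac{F}{7}$ ($X{\left(b,F \right)} = \frac{3 + F}{7} = \left(3 + F\right) \frac{1}{7} = \frac{3}{7} + \frac{F}{7}$)
$p{\left(O \right)} = \frac{15}{7} + \frac{5 O}{7}$ ($p{\left(O \right)} = \left(\frac{3}{7} + \frac{O}{7}\right) 5 = \frac{15}{7} + \frac{5 O}{7}$)
$T{\left(Z,H \right)} = \frac{14 + Z}{H + Z}$
$T^{2}{\left(11,p{\left(-3 \right)} \right)} = \left(\frac{14 + 11}{\left(\frac{15}{7} + \frac{5}{7} \left(-3\right)\right) + 11}\right)^{2} = \left(\frac{1}{\left(\frac{15}{7} - \frac{15}{7}\right) + 11} \cdot 25\right)^{2} = \left(\frac{1}{0 + 11} \cdot 25\right)^{2} = \left(\frac{1}{11} \cdot 25\right)^{2} = \left(\frac{25}{11}\right)^{2} = \frac{625}{121}$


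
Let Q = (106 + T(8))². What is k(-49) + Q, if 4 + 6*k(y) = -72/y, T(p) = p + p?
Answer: 2187886/147 ≈ 14884.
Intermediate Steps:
T(p) = 2*p
Q = 14884 (Q = (106 + 2*8)² = (106 + 16)² = 122² = 14884)
k(y) = -⅔ - 12/y (k(y) = -⅔ + (-72/y)/6 = -⅔ - 12/y)
k(-49) + Q = (-⅔ - 12/(-49)) + 14884 = (-⅔ - 12*(-1/49)) + 14884 = (-⅔ + 12/49) + 14884 = -62/147 + 14884 = 2187886/147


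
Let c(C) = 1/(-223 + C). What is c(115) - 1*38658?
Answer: -4175065/108 ≈ -38658.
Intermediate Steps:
c(115) - 1*38658 = 1/(-223 + 115) - 1*38658 = 1/(-108) - 38658 = -1/108 - 38658 = -4175065/108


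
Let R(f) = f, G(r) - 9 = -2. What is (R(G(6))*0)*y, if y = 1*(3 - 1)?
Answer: 0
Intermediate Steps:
G(r) = 7 (G(r) = 9 - 2 = 7)
y = 2 (y = 1*2 = 2)
(R(G(6))*0)*y = (7*0)*2 = 0*2 = 0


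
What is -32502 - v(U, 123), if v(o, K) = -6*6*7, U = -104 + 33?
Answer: -32250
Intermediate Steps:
U = -71
v(o, K) = -252 (v(o, K) = -36*7 = -252)
-32502 - v(U, 123) = -32502 - 1*(-252) = -32502 + 252 = -32250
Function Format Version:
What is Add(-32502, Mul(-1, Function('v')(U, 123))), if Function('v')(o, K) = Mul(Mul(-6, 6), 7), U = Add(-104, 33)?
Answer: -32250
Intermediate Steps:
U = -71
Function('v')(o, K) = -252 (Function('v')(o, K) = Mul(-36, 7) = -252)
Add(-32502, Mul(-1, Function('v')(U, 123))) = Add(-32502, Mul(-1, -252)) = Add(-32502, 252) = -32250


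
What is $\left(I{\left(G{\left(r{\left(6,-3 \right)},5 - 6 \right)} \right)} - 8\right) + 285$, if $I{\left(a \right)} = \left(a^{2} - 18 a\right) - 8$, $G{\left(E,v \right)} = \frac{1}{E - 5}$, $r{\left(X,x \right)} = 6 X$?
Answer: $\frac{257952}{961} \approx 268.42$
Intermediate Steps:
$G{\left(E,v \right)} = \frac{1}{-5 + E}$
$I{\left(a \right)} = -8 + a^{2} - 18 a$
$\left(I{\left(G{\left(r{\left(6,-3 \right)},5 - 6 \right)} \right)} - 8\right) + 285 = \left(\left(-8 + \left(\frac{1}{-5 + 6 \cdot 6}\right)^{2} - \frac{18}{-5 + 6 \cdot 6}\right) - 8\right) + 285 = \left(\left(-8 + \left(\frac{1}{-5 + 36}\right)^{2} - \frac{18}{-5 + 36}\right) - 8\right) + 285 = \left(\left(-8 + \left(\frac{1}{31}\right)^{2} - \frac{18}{31}\right) - 8\right) + 285 = \left(\left(-8 + \frac{1}{961} - \frac{18}{31}\right) - 8\right) + 285 = \left(- \frac{8245}{961} - 8\right) + 285 = - \frac{15933}{961} + 285 = \frac{257952}{961}$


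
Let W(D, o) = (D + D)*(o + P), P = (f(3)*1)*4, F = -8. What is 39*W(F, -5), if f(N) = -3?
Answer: 10608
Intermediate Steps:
P = -12 (P = -3*1*4 = -3*4 = -12)
W(D, o) = 2*D*(-12 + o) (W(D, o) = (D + D)*(o - 12) = (2*D)*(-12 + o) = 2*D*(-12 + o))
39*W(F, -5) = 39*(2*(-8)*(-12 - 5)) = 39*(2*(-8)*(-17)) = 39*272 = 10608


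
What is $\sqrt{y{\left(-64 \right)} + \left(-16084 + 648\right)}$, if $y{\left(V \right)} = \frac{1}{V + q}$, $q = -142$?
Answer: $\frac{9 i \sqrt{8086942}}{206} \approx 124.24 i$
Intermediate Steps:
$y{\left(V \right)} = \frac{1}{-142 + V}$ ($y{\left(V \right)} = \frac{1}{V - 142} = \frac{1}{-142 + V}$)
$\sqrt{y{\left(-64 \right)} + \left(-16084 + 648\right)} = \sqrt{\frac{1}{-142 - 64} + \left(-16084 + 648\right)} = \sqrt{\frac{1}{-206} - 15436} = \sqrt{- \frac{1}{206} - 15436} = \sqrt{- \frac{3179817}{206}} = \frac{9 i \sqrt{8086942}}{206}$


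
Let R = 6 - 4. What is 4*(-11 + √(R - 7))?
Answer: -44 + 4*I*√5 ≈ -44.0 + 8.9443*I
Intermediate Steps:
R = 2
4*(-11 + √(R - 7)) = 4*(-11 + √(2 - 7)) = 4*(-11 + √(-5)) = 4*(-11 + I*√5) = -44 + 4*I*√5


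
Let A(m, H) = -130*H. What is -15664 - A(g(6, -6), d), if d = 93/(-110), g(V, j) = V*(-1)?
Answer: -173513/11 ≈ -15774.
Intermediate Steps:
g(V, j) = -V
d = -93/110 (d = 93*(-1/110) = -93/110 ≈ -0.84545)
-15664 - A(g(6, -6), d) = -15664 - (-130)*(-93)/110 = -15664 - 1*1209/11 = -15664 - 1209/11 = -173513/11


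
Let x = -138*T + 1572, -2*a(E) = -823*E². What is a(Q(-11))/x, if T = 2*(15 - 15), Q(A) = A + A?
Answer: 99583/786 ≈ 126.70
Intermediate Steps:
Q(A) = 2*A
T = 0 (T = 2*0 = 0)
a(E) = 823*E²/2 (a(E) = -(-823)*E²/2 = 823*E²/2)
x = 1572 (x = -138*0 + 1572 = 0 + 1572 = 1572)
a(Q(-11))/x = (823*(2*(-11))²/2)/1572 = ((823/2)*(-22)²)*(1/1572) = ((823/2)*484)*(1/1572) = 199166*(1/1572) = 99583/786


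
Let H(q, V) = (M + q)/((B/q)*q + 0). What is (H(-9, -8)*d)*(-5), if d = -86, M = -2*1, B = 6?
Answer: -2365/3 ≈ -788.33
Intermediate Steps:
M = -2
H(q, V) = -⅓ + q/6 (H(q, V) = (-2 + q)/((6/q)*q + 0) = (-2 + q)/(6 + 0) = (-2 + q)/6 = (-2 + q)*(⅙) = -⅓ + q/6)
(H(-9, -8)*d)*(-5) = ((-⅓ + (⅙)*(-9))*(-86))*(-5) = ((-⅓ - 3/2)*(-86))*(-5) = -11/6*(-86)*(-5) = (473/3)*(-5) = -2365/3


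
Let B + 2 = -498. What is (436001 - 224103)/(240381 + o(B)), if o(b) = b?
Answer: 211898/239881 ≈ 0.88335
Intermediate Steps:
B = -500 (B = -2 - 498 = -500)
(436001 - 224103)/(240381 + o(B)) = (436001 - 224103)/(240381 - 500) = 211898/239881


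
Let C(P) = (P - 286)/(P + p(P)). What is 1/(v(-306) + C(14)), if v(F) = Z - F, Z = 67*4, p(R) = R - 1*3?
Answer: 25/14078 ≈ 0.0017758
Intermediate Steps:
p(R) = -3 + R (p(R) = R - 3 = -3 + R)
C(P) = (-286 + P)/(-3 + 2*P) (C(P) = (P - 286)/(P + (-3 + P)) = (-286 + P)/(-3 + 2*P))
Z = 268
v(F) = 268 - F
1/(v(-306) + C(14)) = 1/((268 - 1*(-306)) + (-286 + 14)/(-3 + 2*14)) = 1/((268 + 306) - 272/(-3 + 28)) = 1/(574 - 272/25) = 1/(14078/25) = 25/14078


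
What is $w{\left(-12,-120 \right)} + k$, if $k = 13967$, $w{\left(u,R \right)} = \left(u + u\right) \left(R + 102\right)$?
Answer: $14399$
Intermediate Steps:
$w{\left(u,R \right)} = 2 u \left(102 + R\right)$
$w{\left(-12,-120 \right)} + k = 2 \left(-12\right) \left(102 - 120\right) + 13967 = 2 \left(-12\right) \left(-18\right) + 13967 = 432 + 13967 = 14399$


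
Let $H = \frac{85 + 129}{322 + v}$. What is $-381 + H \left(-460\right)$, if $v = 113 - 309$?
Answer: $- \frac{73223}{63} \approx -1162.3$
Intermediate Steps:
$v = -196$ ($v = 113 - 309 = -196$)
$H = \frac{107}{63}$ ($H = \frac{85 + 129}{322 - 196} = \frac{214}{126} = 214 \cdot \frac{1}{126} = \frac{107}{63} \approx 1.6984$)
$-381 + H \left(-460\right) = -381 + \frac{107}{63} \left(-460\right) = -381 - \frac{49220}{63} = - \frac{73223}{63}$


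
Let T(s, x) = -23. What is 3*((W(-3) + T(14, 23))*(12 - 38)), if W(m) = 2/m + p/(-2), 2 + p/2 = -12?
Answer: 754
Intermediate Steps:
p = -28 (p = -4 + 2*(-12) = -4 - 24 = -28)
W(m) = 14 + 2/m (W(m) = 2/m - 28/(-2) = 2/m - 28*(-½) = 2/m + 14 = 14 + 2/m)
3*((W(-3) + T(14, 23))*(12 - 38)) = 3*(((14 + 2/(-3)) - 23)*(12 - 38)) = 3*(((14 + 2*(-⅓)) - 23)*(-26)) = 3*(((14 - ⅔) - 23)*(-26)) = 3*((40/3 - 23)*(-26)) = 3*(-29/3*(-26)) = 3*(754/3) = 754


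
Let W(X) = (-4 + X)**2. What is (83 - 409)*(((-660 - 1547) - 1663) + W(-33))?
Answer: 815326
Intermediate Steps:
(83 - 409)*(((-660 - 1547) - 1663) + W(-33)) = (83 - 409)*(((-660 - 1547) - 1663) + (-4 - 33)**2) = -326*((-2207 - 1663) + (-37)**2) = -326*(-3870 + 1369) = -326*(-2501) = 815326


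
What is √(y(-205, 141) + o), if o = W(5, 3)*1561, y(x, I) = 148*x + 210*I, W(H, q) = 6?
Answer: 2*√2159 ≈ 92.930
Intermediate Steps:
o = 9366 (o = 6*1561 = 9366)
√(y(-205, 141) + o) = √((148*(-205) + 210*141) + 9366) = √((-30340 + 29610) + 9366) = √(-730 + 9366) = √8636 = 2*√2159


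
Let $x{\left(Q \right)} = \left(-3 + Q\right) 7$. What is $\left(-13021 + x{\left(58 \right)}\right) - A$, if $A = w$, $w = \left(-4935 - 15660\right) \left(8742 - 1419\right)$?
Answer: $150804549$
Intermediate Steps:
$x{\left(Q \right)} = -21 + 7 Q$
$w = -150817185$ ($w = \left(-20595\right) 7323 = -150817185$)
$A = -150817185$
$\left(-13021 + x{\left(58 \right)}\right) - A = \left(-13021 + \left(-21 + 7 \cdot 58\right)\right) - -150817185 = \left(-13021 + \left(-21 + 406\right)\right) + 150817185 = \left(-13021 + 385\right) + 150817185 = -12636 + 150817185 = 150804549$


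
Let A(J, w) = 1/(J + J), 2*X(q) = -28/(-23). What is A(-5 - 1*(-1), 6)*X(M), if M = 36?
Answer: -7/92 ≈ -0.076087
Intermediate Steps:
X(q) = 14/23 (X(q) = (-28/(-23))/2 = (-28*(-1/23))/2 = (½)*(28/23) = 14/23)
A(J, w) = 1/(2*J)
A(-5 - 1*(-1), 6)*X(M) = (1/(2*(-5 - 1*(-1))))*(14/23) = (1/(2*(-5 + 1)))*(14/23) = ((½)/(-4))*(14/23) = ((½)*(-¼))*(14/23) = -⅛*14/23 = -7/92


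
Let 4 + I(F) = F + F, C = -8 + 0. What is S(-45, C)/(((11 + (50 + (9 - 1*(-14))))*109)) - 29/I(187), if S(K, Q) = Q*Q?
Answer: -60461/846930 ≈ -0.071388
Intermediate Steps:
C = -8
I(F) = -4 + 2*F (I(F) = -4 + (F + F) = -4 + 2*F)
S(K, Q) = Q²
S(-45, C)/(((11 + (50 + (9 - 1*(-14))))*109)) - 29/I(187) = (-8)²/(((11 + (50 + (9 - 1*(-14))))*109)) - 29/(-4 + 2*187) = 64/(((11 + (50 + (9 + 14)))*109)) - 29/(-4 + 374) = 64/(((11 + (50 + 23))*109)) - 29/370 = 64/(((11 + 73)*109)) - 29*1/370 = 64/((84*109)) - 29/370 = 64/9156 - 29/370 = 64*(1/9156) - 29/370 = 16/2289 - 29/370 = -60461/846930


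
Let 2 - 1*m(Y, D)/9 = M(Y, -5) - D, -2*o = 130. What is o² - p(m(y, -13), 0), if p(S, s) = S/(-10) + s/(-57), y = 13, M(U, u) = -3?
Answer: 21089/5 ≈ 4217.8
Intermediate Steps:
o = -65 (o = -½*130 = -65)
m(Y, D) = 45 + 9*D (m(Y, D) = 18 - 9*(-3 - D) = 18 + (27 + 9*D) = 45 + 9*D)
p(S, s) = -S/10 - s/57 (p(S, s) = S*(-⅒) + s*(-1/57) = -S/10 - s/57)
o² - p(m(y, -13), 0) = (-65)² - (-(45 + 9*(-13))/10 - 1/57*0) = 4225 - (-(45 - 117)/10 + 0) = 4225 - (-⅒*(-72) + 0) = 4225 - (36/5 + 0) = 4225 - 1*36/5 = 4225 - 36/5 = 21089/5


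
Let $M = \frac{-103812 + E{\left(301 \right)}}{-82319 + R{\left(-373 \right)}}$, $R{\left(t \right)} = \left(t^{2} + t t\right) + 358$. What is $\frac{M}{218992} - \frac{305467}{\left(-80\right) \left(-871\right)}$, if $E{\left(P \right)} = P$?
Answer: $- \frac{410351922271309}{93605221638760} \approx -4.3839$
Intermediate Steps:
$R{\left(t \right)} = 358 + 2 t^{2}$ ($R{\left(t \right)} = \left(t^{2} + t^{2}\right) + 358 = 2 t^{2} + 358 = 358 + 2 t^{2}$)
$M = - \frac{103511}{196297}$ ($M = \frac{-103812 + 301}{-82319 + \left(358 + 2 \left(-373\right)^{2}\right)} = - \frac{103511}{-82319 + \left(358 + 2 \cdot 139129\right)} = - \frac{103511}{-82319 + \left(358 + 278258\right)} = - \frac{103511}{-82319 + 278616} = - \frac{103511}{196297} \approx -0.52732$)
$\frac{M}{218992} - \frac{305467}{\left(-80\right) \left(-871\right)} = - \frac{103511}{196297 \cdot 218992} - \frac{305467}{\left(-80\right) \left(-871\right)} = \left(- \frac{103511}{196297}\right) \frac{1}{218992} - \frac{305467}{69680} = - \frac{103511}{42987472624} - \frac{305467}{69680} = - \frac{410351922271309}{93605221638760}$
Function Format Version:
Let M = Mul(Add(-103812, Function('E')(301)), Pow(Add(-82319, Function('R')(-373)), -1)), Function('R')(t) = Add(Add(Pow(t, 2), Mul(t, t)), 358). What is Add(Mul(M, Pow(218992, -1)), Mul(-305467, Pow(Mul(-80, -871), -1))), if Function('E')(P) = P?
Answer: Rational(-410351922271309, 93605221638760) ≈ -4.3839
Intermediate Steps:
Function('R')(t) = Add(358, Mul(2, Pow(t, 2))) (Function('R')(t) = Add(Add(Pow(t, 2), Pow(t, 2)), 358) = Add(Mul(2, Pow(t, 2)), 358) = Add(358, Mul(2, Pow(t, 2))))
M = Rational(-103511, 196297) (M = Mul(Add(-103812, 301), Pow(Add(-82319, Add(358, Mul(2, Pow(-373, 2)))), -1)) = Mul(-103511, Pow(Add(-82319, Add(358, Mul(2, 139129))), -1)) = Mul(-103511, Pow(Add(-82319, Add(358, 278258)), -1)) = Mul(-103511, Pow(Add(-82319, 278616), -1)) = Mul(-103511, Pow(196297, -1)) = Mul(-103511, Rational(1, 196297)) = Rational(-103511, 196297) ≈ -0.52732)
Add(Mul(M, Pow(218992, -1)), Mul(-305467, Pow(Mul(-80, -871), -1))) = Add(Mul(Rational(-103511, 196297), Pow(218992, -1)), Mul(-305467, Pow(Mul(-80, -871), -1))) = Add(Mul(Rational(-103511, 196297), Rational(1, 218992)), Mul(-305467, Pow(69680, -1))) = Add(Rational(-103511, 42987472624), Mul(-305467, Rational(1, 69680))) = Add(Rational(-103511, 42987472624), Rational(-305467, 69680)) = Rational(-410351922271309, 93605221638760)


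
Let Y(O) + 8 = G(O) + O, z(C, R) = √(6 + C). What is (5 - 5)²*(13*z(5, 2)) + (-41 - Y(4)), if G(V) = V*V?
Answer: -53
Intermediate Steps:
G(V) = V²
Y(O) = -8 + O + O² (Y(O) = -8 + (O² + O) = -8 + (O + O²) = -8 + O + O²)
(5 - 5)²*(13*z(5, 2)) + (-41 - Y(4)) = (5 - 5)²*(13*√(6 + 5)) + (-41 - (-8 + 4 + 4²)) = 0²*(13*√11) + (-41 - (-8 + 4 + 16)) = 0*(13*√11) + (-41 - 1*12) = 0 + (-41 - 12) = 0 - 53 = -53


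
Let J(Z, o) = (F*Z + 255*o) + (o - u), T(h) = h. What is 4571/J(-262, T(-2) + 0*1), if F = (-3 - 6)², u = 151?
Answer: -4571/21885 ≈ -0.20886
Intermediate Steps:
F = 81 (F = (-9)² = 81)
J(Z, o) = -151 + 81*Z + 256*o (J(Z, o) = (81*Z + 255*o) + (o - 1*151) = (81*Z + 255*o) + (o - 151) = (81*Z + 255*o) + (-151 + o) = -151 + 81*Z + 256*o)
4571/J(-262, T(-2) + 0*1) = 4571/(-151 + 81*(-262) + 256*(-2 + 0*1)) = 4571/(-151 - 21222 + 256*(-2 + 0)) = 4571/(-151 - 21222 + 256*(-2)) = 4571/(-151 - 21222 - 512) = 4571/(-21885) = 4571*(-1/21885) = -4571/21885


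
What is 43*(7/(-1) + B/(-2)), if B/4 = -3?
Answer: -43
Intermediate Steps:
B = -12 (B = 4*(-3) = -12)
43*(7/(-1) + B/(-2)) = 43*(7/(-1) - 12/(-2)) = 43*(7*(-1) - 12*(-1/2)) = 43*(-7 + 6) = 43*(-1) = -43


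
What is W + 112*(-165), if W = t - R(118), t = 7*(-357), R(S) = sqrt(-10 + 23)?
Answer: -20979 - sqrt(13) ≈ -20983.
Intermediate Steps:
R(S) = sqrt(13)
t = -2499
W = -2499 - sqrt(13) ≈ -2502.6
W + 112*(-165) = (-2499 - sqrt(13)) + 112*(-165) = (-2499 - sqrt(13)) - 18480 = -20979 - sqrt(13)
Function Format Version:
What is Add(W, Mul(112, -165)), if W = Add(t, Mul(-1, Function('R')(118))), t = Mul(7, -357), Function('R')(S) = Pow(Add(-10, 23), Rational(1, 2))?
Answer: Add(-20979, Mul(-1, Pow(13, Rational(1, 2)))) ≈ -20983.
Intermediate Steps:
Function('R')(S) = Pow(13, Rational(1, 2))
t = -2499
W = Add(-2499, Mul(-1, Pow(13, Rational(1, 2)))) ≈ -2502.6
Add(W, Mul(112, -165)) = Add(Add(-2499, Mul(-1, Pow(13, Rational(1, 2)))), Mul(112, -165)) = Add(Add(-2499, Mul(-1, Pow(13, Rational(1, 2)))), -18480) = Add(-20979, Mul(-1, Pow(13, Rational(1, 2))))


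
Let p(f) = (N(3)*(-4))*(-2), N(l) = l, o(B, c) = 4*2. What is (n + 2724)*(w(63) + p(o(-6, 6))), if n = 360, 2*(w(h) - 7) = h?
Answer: 192750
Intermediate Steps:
o(B, c) = 8
w(h) = 7 + h/2
p(f) = 24 (p(f) = (3*(-4))*(-2) = -12*(-2) = 24)
(n + 2724)*(w(63) + p(o(-6, 6))) = (360 + 2724)*((7 + (½)*63) + 24) = 3084*((7 + 63/2) + 24) = 3084*(77/2 + 24) = 3084*(125/2) = 192750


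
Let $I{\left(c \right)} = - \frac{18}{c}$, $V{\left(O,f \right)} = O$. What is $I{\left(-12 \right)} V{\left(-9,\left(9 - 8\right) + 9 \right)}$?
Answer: $- \frac{27}{2} \approx -13.5$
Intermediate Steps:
$I{\left(-12 \right)} V{\left(-9,\left(9 - 8\right) + 9 \right)} = - \frac{18}{-12} \left(-9\right) = \left(-18\right) \left(- \frac{1}{12}\right) \left(-9\right) = \frac{3}{2} \left(-9\right) = - \frac{27}{2}$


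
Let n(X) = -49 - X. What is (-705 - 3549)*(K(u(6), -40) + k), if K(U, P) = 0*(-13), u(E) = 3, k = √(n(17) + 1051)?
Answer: -4254*√985 ≈ -1.3351e+5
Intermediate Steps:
k = √985 (k = √((-49 - 1*17) + 1051) = √((-49 - 17) + 1051) = √(-66 + 1051) = √985 ≈ 31.385)
K(U, P) = 0
(-705 - 3549)*(K(u(6), -40) + k) = (-705 - 3549)*(0 + √985) = -4254*√985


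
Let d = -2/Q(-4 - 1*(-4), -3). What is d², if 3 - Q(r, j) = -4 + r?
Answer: 4/49 ≈ 0.081633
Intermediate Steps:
Q(r, j) = 7 - r (Q(r, j) = 3 - (-4 + r) = 3 + (4 - r) = 7 - r)
d = -2/7 (d = -2/(7 - (-4 - 1*(-4))) = -2/(7 - (-4 + 4)) = -2/(7 - 1*0) = -2/(7 + 0) = -2/7 ≈ -0.28571)
d² = (-2/7)² = 4/49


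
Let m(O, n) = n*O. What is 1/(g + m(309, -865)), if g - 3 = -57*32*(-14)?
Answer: -1/241746 ≈ -4.1366e-6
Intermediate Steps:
m(O, n) = O*n
g = 25539 (g = 3 - 57*32*(-14) = 3 - 1824*(-14) = 3 + 25536 = 25539)
1/(g + m(309, -865)) = 1/(25539 + 309*(-865)) = 1/(25539 - 267285) = 1/(-241746) = -1/241746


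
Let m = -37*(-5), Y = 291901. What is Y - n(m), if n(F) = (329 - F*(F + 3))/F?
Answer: 54036136/185 ≈ 2.9209e+5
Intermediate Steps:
m = 185
n(F) = (329 - F*(3 + F))/F
Y - n(m) = 291901 - (-3 - 1*185 + 329/185) = 291901 - (-3 - 185 + 329*(1/185)) = 291901 - (-3 - 185 + 329/185) = 291901 - 1*(-34451/185) = 291901 + 34451/185 = 54036136/185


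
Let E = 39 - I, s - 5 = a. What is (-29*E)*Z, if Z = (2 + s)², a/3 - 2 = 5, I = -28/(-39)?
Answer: -33944848/39 ≈ -8.7038e+5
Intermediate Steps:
I = 28/39 (I = -28*(-1/39) = 28/39 ≈ 0.71795)
a = 21 (a = 6 + 3*5 = 6 + 15 = 21)
s = 26 (s = 5 + 21 = 26)
Z = 784 (Z = (2 + 26)² = 28² = 784)
E = 1493/39 (E = 39 - 1*28/39 = 39 - 28/39 = 1493/39 ≈ 38.282)
(-29*E)*Z = -29*1493/39*784 = -43297/39*784 = -33944848/39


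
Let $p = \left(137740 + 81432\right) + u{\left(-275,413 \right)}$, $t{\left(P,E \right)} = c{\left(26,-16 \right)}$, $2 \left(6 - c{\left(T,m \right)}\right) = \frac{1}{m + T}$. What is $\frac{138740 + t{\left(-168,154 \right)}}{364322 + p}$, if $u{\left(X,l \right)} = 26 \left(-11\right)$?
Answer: $\frac{2774919}{11664160} \approx 0.2379$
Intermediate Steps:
$u{\left(X,l \right)} = -286$
$c{\left(T,m \right)} = 6 - \frac{1}{2 \left(T + m\right)}$ ($c{\left(T,m \right)} = 6 - \frac{1}{2 \left(m + T\right)} = 6 - \frac{1}{2 \left(T + m\right)}$)
$t{\left(P,E \right)} = \frac{119}{20}$ ($t{\left(P,E \right)} = \frac{- \frac{1}{2} + 6 \cdot 26 + 6 \left(-16\right)}{26 - 16} = \frac{- \frac{1}{2} + 156 - 96}{10} = \frac{1}{10} \cdot \frac{119}{2} = \frac{119}{20}$)
$p = 218886$ ($p = \left(137740 + 81432\right) - 286 = 219172 - 286 = 218886$)
$\frac{138740 + t{\left(-168,154 \right)}}{364322 + p} = \frac{138740 + \frac{119}{20}}{364322 + 218886} = \frac{2774919}{20 \cdot 583208} = \frac{2774919}{20} \cdot \frac{1}{583208} = \frac{2774919}{11664160}$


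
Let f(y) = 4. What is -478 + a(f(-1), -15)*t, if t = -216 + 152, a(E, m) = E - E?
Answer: -478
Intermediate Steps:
a(E, m) = 0
t = -64
-478 + a(f(-1), -15)*t = -478 + 0*(-64) = -478 + 0 = -478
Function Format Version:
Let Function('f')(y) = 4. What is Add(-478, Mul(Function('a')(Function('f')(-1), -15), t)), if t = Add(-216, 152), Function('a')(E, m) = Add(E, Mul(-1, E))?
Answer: -478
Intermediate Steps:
Function('a')(E, m) = 0
t = -64
Add(-478, Mul(Function('a')(Function('f')(-1), -15), t)) = Add(-478, Mul(0, -64)) = Add(-478, 0) = -478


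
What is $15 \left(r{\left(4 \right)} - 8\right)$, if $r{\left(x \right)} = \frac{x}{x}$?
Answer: $-105$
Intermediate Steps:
$r{\left(x \right)} = 1$
$15 \left(r{\left(4 \right)} - 8\right) = 15 \left(1 - 8\right) = 15 \left(-7\right) = -105$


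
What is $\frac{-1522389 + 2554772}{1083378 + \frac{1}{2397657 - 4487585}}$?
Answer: $\frac{2157606138424}{2264182016783} \approx 0.95293$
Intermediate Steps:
$\frac{-1522389 + 2554772}{1083378 + \frac{1}{2397657 - 4487585}} = \frac{1032383}{1083378 + \frac{1}{-2089928}} = \frac{1032383}{1083378 - \frac{1}{2089928}} = \frac{1032383}{\frac{2264182016783}{2089928}} = 1032383 \cdot \frac{2089928}{2264182016783} = \frac{2157606138424}{2264182016783}$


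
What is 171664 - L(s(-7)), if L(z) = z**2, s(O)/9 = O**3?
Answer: -9357905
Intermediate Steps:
s(O) = 9*O**3
171664 - L(s(-7)) = 171664 - (9*(-7)**3)**2 = 171664 - (9*(-343))**2 = 171664 - 1*(-3087)**2 = 171664 - 1*9529569 = 171664 - 9529569 = -9357905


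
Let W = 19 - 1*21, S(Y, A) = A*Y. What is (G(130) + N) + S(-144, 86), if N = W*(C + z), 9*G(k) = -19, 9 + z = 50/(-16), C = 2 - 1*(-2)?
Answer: -445315/36 ≈ -12370.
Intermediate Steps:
C = 4 (C = 2 + 2 = 4)
z = -97/8 (z = -9 + 50/(-16) = -9 + 50*(-1/16) = -9 - 25/8 = -97/8 ≈ -12.125)
G(k) = -19/9 (G(k) = (⅑)*(-19) = -19/9)
W = -2 (W = 19 - 21 = -2)
N = 65/4 (N = -2*(4 - 97/8) = -2*(-65/8) = 65/4 ≈ 16.250)
(G(130) + N) + S(-144, 86) = (-19/9 + 65/4) + 86*(-144) = 509/36 - 12384 = -445315/36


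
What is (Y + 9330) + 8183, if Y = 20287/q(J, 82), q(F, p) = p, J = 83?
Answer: 1456353/82 ≈ 17760.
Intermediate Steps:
Y = 20287/82 ≈ 247.40
(Y + 9330) + 8183 = (20287/82 + 9330) + 8183 = 785347/82 + 8183 = 1456353/82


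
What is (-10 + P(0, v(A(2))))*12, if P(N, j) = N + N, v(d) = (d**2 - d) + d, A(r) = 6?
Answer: -120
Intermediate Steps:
v(d) = d**2
P(N, j) = 2*N
(-10 + P(0, v(A(2))))*12 = (-10 + 2*0)*12 = (-10 + 0)*12 = -10*12 = -120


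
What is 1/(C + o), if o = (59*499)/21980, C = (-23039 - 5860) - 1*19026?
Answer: -21980/1053362059 ≈ -2.0867e-5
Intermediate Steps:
C = -47925 (C = -28899 - 19026 = -47925)
o = 29441/21980 (o = 29441*(1/21980) = 29441/21980 ≈ 1.3394)
1/(C + o) = 1/(-47925 + 29441/21980) = 1/(-1053362059/21980) = -21980/1053362059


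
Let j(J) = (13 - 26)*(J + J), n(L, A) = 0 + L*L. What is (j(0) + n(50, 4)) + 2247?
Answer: 4747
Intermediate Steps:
n(L, A) = L² (n(L, A) = 0 + L² = L²)
j(J) = -26*J
(j(0) + n(50, 4)) + 2247 = (-26*0 + 50²) + 2247 = (0 + 2500) + 2247 = 2500 + 2247 = 4747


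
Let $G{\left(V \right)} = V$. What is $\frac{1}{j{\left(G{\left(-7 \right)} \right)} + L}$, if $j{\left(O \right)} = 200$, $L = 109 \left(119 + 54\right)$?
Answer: $\frac{1}{19057} \approx 5.2474 \cdot 10^{-5}$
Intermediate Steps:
$L = 18857$ ($L = 109 \cdot 173 = 18857$)
$\frac{1}{j{\left(G{\left(-7 \right)} \right)} + L} = \frac{1}{200 + 18857} = \frac{1}{19057}$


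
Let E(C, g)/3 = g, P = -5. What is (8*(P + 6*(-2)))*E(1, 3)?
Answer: -1224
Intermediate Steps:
E(C, g) = 3*g
(8*(P + 6*(-2)))*E(1, 3) = (8*(-5 + 6*(-2)))*(3*3) = (8*(-5 - 12))*9 = (8*(-17))*9 = -136*9 = -1224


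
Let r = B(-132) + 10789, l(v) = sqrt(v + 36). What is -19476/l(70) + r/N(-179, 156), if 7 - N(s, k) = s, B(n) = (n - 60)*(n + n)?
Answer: 61477/186 - 9738*sqrt(106)/53 ≈ -1561.2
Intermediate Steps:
B(n) = 2*n*(-60 + n) (B(n) = (-60 + n)*(2*n) = 2*n*(-60 + n))
N(s, k) = 7 - s
l(v) = sqrt(36 + v)
r = 61477 (r = 2*(-132)*(-60 - 132) + 10789 = 2*(-132)*(-192) + 10789 = 50688 + 10789 = 61477)
-19476/l(70) + r/N(-179, 156) = -19476/sqrt(36 + 70) + 61477/(7 - 1*(-179)) = -19476*sqrt(106)/106 + 61477/(7 + 179) = -9738*sqrt(106)/53 + 61477/186 = 61477/186 - 9738*sqrt(106)/53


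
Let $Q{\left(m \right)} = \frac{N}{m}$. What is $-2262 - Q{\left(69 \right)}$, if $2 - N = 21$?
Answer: $- \frac{156059}{69} \approx -2261.7$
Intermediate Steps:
$N = -19$ ($N = 2 - 21 = -19$)
$Q{\left(m \right)} = - \frac{19}{m}$
$-2262 - Q{\left(69 \right)} = -2262 - - \frac{19}{69} = -2262 + \frac{19}{69} = - \frac{156059}{69}$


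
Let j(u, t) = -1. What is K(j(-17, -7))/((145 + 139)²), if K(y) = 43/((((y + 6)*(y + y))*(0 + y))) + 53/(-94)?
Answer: 439/9477080 ≈ 4.6322e-5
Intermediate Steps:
K(y) = -53/94 + 43/(2*y²*(6 + y)) (K(y) = 43/((((6 + y)*(2*y))*y)) + 53*(-1/94) = 43/(((2*y*(6 + y))*y)) - 53/94 = 43/((2*y²*(6 + y))) - 53/94 = 43*(1/(2*y²*(6 + y))) - 53/94 = 43/(2*y²*(6 + y)) - 53/94 = -53/94 + 43/(2*y²*(6 + y)))
K(j(-17, -7))/((145 + 139)²) = ((1/94)*(2021 - 318*(-1)² - 53*(-1)³)/((-1)²*(6 - 1)))/((145 + 139)²) = ((1/94)*1*(2021 - 318*1 - 53*(-1))/5)/(284²) = ((1/94)*1*(⅕)*(2021 - 318 + 53))/80656 = ((1/94)*1*(⅕)*1756)*(1/80656) = (878/235)*(1/80656) = 439/9477080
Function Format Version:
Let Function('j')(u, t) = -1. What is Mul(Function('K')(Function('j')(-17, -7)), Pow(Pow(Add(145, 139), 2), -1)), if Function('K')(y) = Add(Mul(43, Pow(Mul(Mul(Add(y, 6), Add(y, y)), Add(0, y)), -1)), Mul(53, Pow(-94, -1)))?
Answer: Rational(439, 9477080) ≈ 4.6322e-5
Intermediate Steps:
Function('K')(y) = Add(Rational(-53, 94), Mul(Rational(43, 2), Pow(y, -2), Pow(Add(6, y), -1))) (Function('K')(y) = Add(Mul(43, Pow(Mul(Mul(Add(6, y), Mul(2, y)), y), -1)), Mul(53, Rational(-1, 94))) = Add(Mul(43, Pow(Mul(Mul(2, y, Add(6, y)), y), -1)), Rational(-53, 94)) = Add(Mul(43, Pow(Mul(2, Pow(y, 2), Add(6, y)), -1)), Rational(-53, 94)) = Add(Mul(43, Mul(Rational(1, 2), Pow(y, -2), Pow(Add(6, y), -1))), Rational(-53, 94)) = Add(Mul(Rational(43, 2), Pow(y, -2), Pow(Add(6, y), -1)), Rational(-53, 94)) = Add(Rational(-53, 94), Mul(Rational(43, 2), Pow(y, -2), Pow(Add(6, y), -1))))
Mul(Function('K')(Function('j')(-17, -7)), Pow(Pow(Add(145, 139), 2), -1)) = Mul(Mul(Rational(1, 94), Pow(-1, -2), Pow(Add(6, -1), -1), Add(2021, Mul(-318, Pow(-1, 2)), Mul(-53, Pow(-1, 3)))), Pow(Pow(Add(145, 139), 2), -1)) = Mul(Mul(Rational(1, 94), 1, Pow(5, -1), Add(2021, Mul(-318, 1), Mul(-53, -1))), Pow(Pow(284, 2), -1)) = Mul(Mul(Rational(1, 94), 1, Rational(1, 5), Add(2021, -318, 53)), Pow(80656, -1)) = Mul(Mul(Rational(1, 94), 1, Rational(1, 5), 1756), Rational(1, 80656)) = Mul(Rational(878, 235), Rational(1, 80656)) = Rational(439, 9477080)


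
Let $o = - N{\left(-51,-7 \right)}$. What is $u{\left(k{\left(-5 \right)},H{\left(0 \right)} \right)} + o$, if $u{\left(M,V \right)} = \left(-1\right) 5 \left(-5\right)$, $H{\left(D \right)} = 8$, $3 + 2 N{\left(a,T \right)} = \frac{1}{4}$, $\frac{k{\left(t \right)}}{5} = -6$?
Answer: $\frac{211}{8} \approx 26.375$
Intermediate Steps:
$k{\left(t \right)} = -30$ ($k{\left(t \right)} = 5 \left(-6\right) = -30$)
$N{\left(a,T \right)} = - \frac{11}{8}$ ($N{\left(a,T \right)} = - \frac{3}{2} + \frac{1}{2 \cdot 4} = - \frac{3}{2} + \frac{1}{2} \cdot \frac{1}{4} = - \frac{3}{2} + \frac{1}{8} = - \frac{11}{8}$)
$u{\left(M,V \right)} = 25$ ($u{\left(M,V \right)} = \left(-5\right) \left(-5\right) = 25$)
$o = \frac{11}{8}$ ($o = \left(-1\right) \left(- \frac{11}{8}\right) = \frac{11}{8} \approx 1.375$)
$u{\left(k{\left(-5 \right)},H{\left(0 \right)} \right)} + o = 25 + \frac{11}{8} = \frac{211}{8}$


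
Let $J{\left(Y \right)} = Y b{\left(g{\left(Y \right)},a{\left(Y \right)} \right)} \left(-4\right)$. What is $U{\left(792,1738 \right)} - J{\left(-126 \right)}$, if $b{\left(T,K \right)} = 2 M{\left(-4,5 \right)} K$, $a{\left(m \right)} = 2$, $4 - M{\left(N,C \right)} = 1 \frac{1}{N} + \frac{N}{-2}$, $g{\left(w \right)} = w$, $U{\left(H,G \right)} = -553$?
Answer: $-5089$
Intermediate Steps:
$M{\left(N,C \right)} = 4 + \frac{N}{2} - \frac{1}{N}$ ($M{\left(N,C \right)} = 4 - \left(1 \frac{1}{N} + \frac{N}{-2}\right) = 4 - \left(\frac{1}{N} + N \left(- \frac{1}{2}\right)\right) = 4 - \left(\frac{1}{N} - \frac{N}{2}\right) = 4 + \left(\frac{N}{2} - \frac{1}{N}\right) = 4 + \frac{N}{2} - \frac{1}{N}$)
$b{\left(T,K \right)} = \frac{9 K}{2}$ ($b{\left(T,K \right)} = 2 \left(4 + \frac{1}{2} \left(-4\right) - \frac{1}{-4}\right) K = 2 \left(4 - 2 - - \frac{1}{4}\right) K = 2 \left(4 - 2 + \frac{1}{4}\right) K = 2 \cdot \frac{9}{4} K = \frac{9 K}{2}$)
$J{\left(Y \right)} = - 36 Y$ ($J{\left(Y \right)} = Y \frac{9}{2} \cdot 2 \left(-4\right) = Y 9 \left(-4\right) = 9 Y \left(-4\right) = - 36 Y$)
$U{\left(792,1738 \right)} - J{\left(-126 \right)} = -553 - \left(-36\right) \left(-126\right) = -553 - 4536 = -5089$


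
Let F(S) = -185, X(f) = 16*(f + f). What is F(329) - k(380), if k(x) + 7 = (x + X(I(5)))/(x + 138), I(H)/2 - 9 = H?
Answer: -46740/259 ≈ -180.46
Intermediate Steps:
I(H) = 18 + 2*H
X(f) = 32*f (X(f) = 16*(2*f) = 32*f)
k(x) = -7 + (896 + x)/(138 + x) (k(x) = -7 + (x + 32*(18 + 2*5))/(x + 138) = -7 + (x + 32*(18 + 10))/(138 + x) = -7 + (x + 32*28)/(138 + x) = -7 + (x + 896)/(138 + x) = -7 + (896 + x)/(138 + x))
F(329) - k(380) = -185 - 2*(-35 - 3*380)/(138 + 380) = -185 - 2*(-35 - 1140)/518 = -185 - 2*(-1175)/518 = -185 - 1*(-1175/259) = -185 + 1175/259 = -46740/259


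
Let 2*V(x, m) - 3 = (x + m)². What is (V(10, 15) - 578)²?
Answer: 69696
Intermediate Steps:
V(x, m) = 3/2 + (m + x)²/2 (V(x, m) = 3/2 + (x + m)²/2 = 3/2 + (m + x)²/2)
(V(10, 15) - 578)² = ((3/2 + (15 + 10)²/2) - 578)² = ((3/2 + (½)*25²) - 578)² = ((3/2 + (½)*625) - 578)² = ((3/2 + 625/2) - 578)² = (314 - 578)² = (-264)² = 69696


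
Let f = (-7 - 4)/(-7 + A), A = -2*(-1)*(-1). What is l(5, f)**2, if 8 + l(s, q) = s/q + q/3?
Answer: 1081600/88209 ≈ 12.262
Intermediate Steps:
A = -2 (A = 2*(-1) = -2)
f = 11/9 (f = (-7 - 4)/(-7 - 2) = -11/(-9) = -11*(-1/9) = 11/9 ≈ 1.2222)
l(s, q) = -8 + q/3 + s/q (l(s, q) = -8 + (s/q + q/3) = -8 + (q/3 + s/q) = -8 + q/3 + s/q)
l(5, f)**2 = (-8 + (1/3)*(11/9) + 5/(11/9))**2 = (-8 + 11/27 + 5*(9/11))**2 = (-8 + 11/27 + 45/11)**2 = (-1040/297)**2 = 1081600/88209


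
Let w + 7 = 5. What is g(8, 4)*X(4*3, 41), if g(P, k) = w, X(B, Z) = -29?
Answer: 58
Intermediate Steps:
w = -2 (w = -7 + 5 = -2)
g(P, k) = -2
g(8, 4)*X(4*3, 41) = -2*(-29) = 58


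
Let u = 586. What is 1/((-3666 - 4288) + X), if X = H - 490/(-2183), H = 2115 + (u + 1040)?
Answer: -2183/9196489 ≈ -0.00023737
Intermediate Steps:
H = 3741 (H = 2115 + (586 + 1040) = 2115 + 1626 = 3741)
X = 8167093/2183 (X = 3741 - 490/(-2183) = 3741 - 490*(-1)/2183 = 3741 - 1*(-490/2183) = 3741 + 490/2183 = 8167093/2183 ≈ 3741.2)
1/((-3666 - 4288) + X) = 1/((-3666 - 4288) + 8167093/2183) = 1/(-7954 + 8167093/2183) = 1/(-9196489/2183) = -2183/9196489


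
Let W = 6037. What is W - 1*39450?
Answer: -33413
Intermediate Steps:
W - 1*39450 = 6037 - 1*39450 = 6037 - 39450 = -33413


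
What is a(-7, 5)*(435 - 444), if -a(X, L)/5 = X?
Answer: -315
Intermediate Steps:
a(X, L) = -5*X
a(-7, 5)*(435 - 444) = (-5*(-7))*(435 - 444) = 35*(-9) = -315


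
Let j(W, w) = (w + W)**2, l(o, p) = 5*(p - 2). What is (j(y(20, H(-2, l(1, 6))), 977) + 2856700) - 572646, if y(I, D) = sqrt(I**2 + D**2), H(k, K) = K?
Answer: 3239383 + 39080*sqrt(2) ≈ 3.2947e+6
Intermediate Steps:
l(o, p) = -10 + 5*p (l(o, p) = 5*(-2 + p) = -10 + 5*p)
y(I, D) = sqrt(D**2 + I**2)
j(W, w) = (W + w)**2
(j(y(20, H(-2, l(1, 6))), 977) + 2856700) - 572646 = ((sqrt((-10 + 5*6)**2 + 20**2) + 977)**2 + 2856700) - 572646 = ((sqrt((-10 + 30)**2 + 400) + 977)**2 + 2856700) - 572646 = ((sqrt(20**2 + 400) + 977)**2 + 2856700) - 572646 = ((sqrt(400 + 400) + 977)**2 + 2856700) - 572646 = ((sqrt(800) + 977)**2 + 2856700) - 572646 = ((20*sqrt(2) + 977)**2 + 2856700) - 572646 = ((977 + 20*sqrt(2))**2 + 2856700) - 572646 = (2856700 + (977 + 20*sqrt(2))**2) - 572646 = 2284054 + (977 + 20*sqrt(2))**2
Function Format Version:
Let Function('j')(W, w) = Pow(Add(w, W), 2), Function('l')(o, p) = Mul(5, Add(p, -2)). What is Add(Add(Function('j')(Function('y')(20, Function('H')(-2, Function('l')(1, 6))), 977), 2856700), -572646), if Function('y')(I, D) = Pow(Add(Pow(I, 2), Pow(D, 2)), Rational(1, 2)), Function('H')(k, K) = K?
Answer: Add(3239383, Mul(39080, Pow(2, Rational(1, 2)))) ≈ 3.2947e+6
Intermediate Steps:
Function('l')(o, p) = Add(-10, Mul(5, p)) (Function('l')(o, p) = Mul(5, Add(-2, p)) = Add(-10, Mul(5, p)))
Function('y')(I, D) = Pow(Add(Pow(D, 2), Pow(I, 2)), Rational(1, 2))
Function('j')(W, w) = Pow(Add(W, w), 2)
Add(Add(Function('j')(Function('y')(20, Function('H')(-2, Function('l')(1, 6))), 977), 2856700), -572646) = Add(Add(Pow(Add(Pow(Add(Pow(Add(-10, Mul(5, 6)), 2), Pow(20, 2)), Rational(1, 2)), 977), 2), 2856700), -572646) = Add(Add(Pow(Add(Pow(Add(Pow(Add(-10, 30), 2), 400), Rational(1, 2)), 977), 2), 2856700), -572646) = Add(Add(Pow(Add(Pow(Add(Pow(20, 2), 400), Rational(1, 2)), 977), 2), 2856700), -572646) = Add(Add(Pow(Add(Pow(Add(400, 400), Rational(1, 2)), 977), 2), 2856700), -572646) = Add(Add(Pow(Add(Pow(800, Rational(1, 2)), 977), 2), 2856700), -572646) = Add(Add(Pow(Add(Mul(20, Pow(2, Rational(1, 2))), 977), 2), 2856700), -572646) = Add(Add(Pow(Add(977, Mul(20, Pow(2, Rational(1, 2)))), 2), 2856700), -572646) = Add(Add(2856700, Pow(Add(977, Mul(20, Pow(2, Rational(1, 2)))), 2)), -572646) = Add(2284054, Pow(Add(977, Mul(20, Pow(2, Rational(1, 2)))), 2))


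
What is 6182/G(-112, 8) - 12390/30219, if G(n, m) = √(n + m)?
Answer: -590/1439 - 3091*I*√26/26 ≈ -0.41001 - 606.2*I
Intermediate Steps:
G(n, m) = √(m + n)
6182/G(-112, 8) - 12390/30219 = 6182/(√(8 - 112)) - 12390/30219 = 6182/(√(-104)) - 12390*1/30219 = 6182/((2*I*√26)) - 590/1439 = 6182*(-I*√26/52) - 590/1439 = -3091*I*√26/26 - 590/1439 = -590/1439 - 3091*I*√26/26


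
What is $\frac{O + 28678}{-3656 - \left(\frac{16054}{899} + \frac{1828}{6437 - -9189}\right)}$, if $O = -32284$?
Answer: $\frac{4221356087}{4300930410} \approx 0.9815$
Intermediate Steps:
$\frac{O + 28678}{-3656 - \left(\frac{16054}{899} + \frac{1828}{6437 - -9189}\right)} = \frac{-32284 + 28678}{-3656 - \left(\frac{16054}{899} + \frac{1828}{6437 - -9189}\right)} = - \frac{3606}{-3656 - \left(\frac{16054}{899} + \frac{1828}{6437 + 9189}\right)} = - \frac{3606}{-3656 - \left(\frac{16054}{899} + \frac{1828}{15626}\right)} = - \frac{3606}{-3656 - \frac{126251588}{7023887}} = - \frac{3606}{- \frac{25805582460}{7023887}} = \left(-3606\right) \left(- \frac{7023887}{25805582460}\right) = \frac{4221356087}{4300930410}$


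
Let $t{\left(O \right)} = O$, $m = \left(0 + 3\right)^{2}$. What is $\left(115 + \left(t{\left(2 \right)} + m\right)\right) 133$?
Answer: $16758$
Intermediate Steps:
$m = 9$ ($m = 3^{2} = 9$)
$\left(115 + \left(t{\left(2 \right)} + m\right)\right) 133 = \left(115 + \left(2 + 9\right)\right) 133 = \left(115 + 11\right) 133 = 126 \cdot 133 = 16758$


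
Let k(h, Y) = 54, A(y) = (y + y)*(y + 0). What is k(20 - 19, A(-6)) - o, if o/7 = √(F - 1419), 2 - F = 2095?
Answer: 54 - 14*I*√878 ≈ 54.0 - 414.83*I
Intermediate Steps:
F = -2093 (F = 2 - 1*2095 = 2 - 2095 = -2093)
o = 14*I*√878 (o = 7*√(-2093 - 1419) = 7*√(-3512) = 7*(2*I*√878) = 14*I*√878 ≈ 414.83*I)
A(y) = 2*y² (A(y) = (2*y)*y = 2*y²)
k(20 - 19, A(-6)) - o = 54 - 14*I*√878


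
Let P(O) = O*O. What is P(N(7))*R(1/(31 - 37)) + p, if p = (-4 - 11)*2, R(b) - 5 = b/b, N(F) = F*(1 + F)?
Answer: 18786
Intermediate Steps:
P(O) = O**2
R(b) = 6 (R(b) = 5 + b/b = 5 + 1 = 6)
p = -30 (p = -15*2 = -30)
P(N(7))*R(1/(31 - 37)) + p = (7*(1 + 7))**2*6 - 30 = (7*8)**2*6 - 30 = 56**2*6 - 30 = 3136*6 - 30 = 18816 - 30 = 18786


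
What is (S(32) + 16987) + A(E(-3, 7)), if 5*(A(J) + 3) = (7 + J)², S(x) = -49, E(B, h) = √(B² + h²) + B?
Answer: 84749/5 + 8*√58/5 ≈ 16962.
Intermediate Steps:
E(B, h) = B + √(B² + h²)
A(J) = -3 + (7 + J)²/5
(S(32) + 16987) + A(E(-3, 7)) = (-49 + 16987) + (-3 + (7 + (-3 + √((-3)² + 7²)))²/5) = 16938 + (-3 + (7 + (-3 + √(9 + 49)))²/5) = 16938 + (-3 + (7 + (-3 + √58))²/5) = 16938 + (-3 + (4 + √58)²/5) = 16935 + (4 + √58)²/5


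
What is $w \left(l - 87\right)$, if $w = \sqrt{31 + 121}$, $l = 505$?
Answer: $836 \sqrt{38} \approx 5153.5$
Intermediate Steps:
$w = 2 \sqrt{38}$ ($w = \sqrt{152} = 2 \sqrt{38} \approx 12.329$)
$w \left(l - 87\right) = 2 \sqrt{38} \left(505 - 87\right) = 2 \sqrt{38} \cdot 418 = 836 \sqrt{38}$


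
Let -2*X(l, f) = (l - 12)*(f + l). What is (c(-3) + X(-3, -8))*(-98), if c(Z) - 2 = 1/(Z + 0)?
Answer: 23765/3 ≈ 7921.7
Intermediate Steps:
c(Z) = 2 + 1/Z (c(Z) = 2 + 1/(Z + 0) = 2 + 1/Z)
X(l, f) = -(-12 + l)*(f + l)/2 (X(l, f) = -(l - 12)*(f + l)/2 = -(-12 + l)*(f + l)/2)
(c(-3) + X(-3, -8))*(-98) = ((2 + 1/(-3)) + (6*(-8) + 6*(-3) - 1/2*(-3)**2 - 1/2*(-8)*(-3)))*(-98) = ((2 - 1/3) + (-48 - 18 - 1/2*9 - 12))*(-98) = (5/3 + (-48 - 18 - 9/2 - 12))*(-98) = (5/3 - 165/2)*(-98) = -485/6*(-98) = 23765/3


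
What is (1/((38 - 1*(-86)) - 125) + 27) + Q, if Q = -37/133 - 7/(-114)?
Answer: 20575/798 ≈ 25.783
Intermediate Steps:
Q = -173/798 (Q = -37*1/133 - 7*(-1/114) = -37/133 + 7/114 = -173/798 ≈ -0.21679)
(1/((38 - 1*(-86)) - 125) + 27) + Q = (1/((38 - 1*(-86)) - 125) + 27) - 173/798 = (1/((38 + 86) - 125) + 27) - 173/798 = (1/(124 - 125) + 27) - 173/798 = (1/(-1) + 27) - 173/798 = (-1 + 27) - 173/798 = 26 - 173/798 = 20575/798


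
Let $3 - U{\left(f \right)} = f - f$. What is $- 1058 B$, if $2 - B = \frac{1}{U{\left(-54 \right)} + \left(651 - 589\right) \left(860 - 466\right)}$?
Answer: $- \frac{51694938}{24431} \approx -2116.0$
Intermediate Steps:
$U{\left(f \right)} = 3$ ($U{\left(f \right)} = 3 - \left(f - f\right) = 3 - 0 = 3 + 0 = 3$)
$B = \frac{48861}{24431}$ ($B = 2 - \frac{1}{3 + \left(651 - 589\right) \left(860 - 466\right)} = 2 - \frac{1}{3 + 62 \cdot 394} = 2 - \frac{1}{3 + 24428} = 2 - \frac{1}{24431} = \frac{48861}{24431} \approx 2.0$)
$- 1058 B = \left(-1058\right) \frac{48861}{24431} = - \frac{51694938}{24431}$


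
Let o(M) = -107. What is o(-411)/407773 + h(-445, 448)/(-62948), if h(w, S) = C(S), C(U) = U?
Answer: -47354435/6417123701 ≈ -0.0073794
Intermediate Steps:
h(w, S) = S
o(-411)/407773 + h(-445, 448)/(-62948) = -107/407773 + 448/(-62948) = -107*1/407773 + 448*(-1/62948) = -107/407773 - 112/15737 = -47354435/6417123701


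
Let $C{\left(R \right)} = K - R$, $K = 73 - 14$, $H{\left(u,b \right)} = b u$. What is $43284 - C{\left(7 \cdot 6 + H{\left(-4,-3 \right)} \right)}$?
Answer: $43279$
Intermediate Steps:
$K = 59$ ($K = 73 - 14 = 59$)
$C{\left(R \right)} = 59 - R$
$43284 - C{\left(7 \cdot 6 + H{\left(-4,-3 \right)} \right)} = 43284 - \left(59 - \left(7 \cdot 6 - -12\right)\right) = 43284 - \left(59 - \left(42 + 12\right)\right) = 43284 - \left(59 - 54\right) = 43284 - 5 = 43279$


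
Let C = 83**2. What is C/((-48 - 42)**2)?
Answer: 6889/8100 ≈ 0.85049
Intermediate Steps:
C = 6889
C/((-48 - 42)**2) = 6889/((-48 - 42)**2) = 6889/((-90)**2) = 6889/8100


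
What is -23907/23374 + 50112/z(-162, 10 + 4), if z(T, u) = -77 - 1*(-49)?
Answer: -22538217/12586 ≈ -1790.7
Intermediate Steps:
z(T, u) = -28 (z(T, u) = -77 + 49 = -28)
-23907/23374 + 50112/z(-162, 10 + 4) = -23907/23374 + 50112/(-28) = -23907*1/23374 + 50112*(-1/28) = -1839/1798 - 12528/7 = -22538217/12586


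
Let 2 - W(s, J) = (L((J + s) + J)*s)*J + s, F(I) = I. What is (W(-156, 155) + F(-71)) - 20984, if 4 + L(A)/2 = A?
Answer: 7233103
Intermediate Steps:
L(A) = -8 + 2*A
W(s, J) = 2 - s - J*s*(-8 + 2*s + 4*J) (W(s, J) = 2 - (((-8 + 2*((J + s) + J))*s)*J + s) = 2 - (((-8 + 2*(s + 2*J))*s)*J + s) = 2 - (((-8 + (2*s + 4*J))*s)*J + s) = 2 - (((-8 + 2*s + 4*J)*s)*J + s) = 2 - ((s*(-8 + 2*s + 4*J))*J + s) = 2 - (J*s*(-8 + 2*s + 4*J) + s) = 2 - (s + J*s*(-8 + 2*s + 4*J)) = 2 + (-s - J*s*(-8 + 2*s + 4*J)) = 2 - s - J*s*(-8 + 2*s + 4*J))
(W(-156, 155) + F(-71)) - 20984 = ((2 - 1*(-156) - 2*155*(-156)*(-4 - 156 + 2*155)) - 71) - 20984 = ((2 + 156 - 2*155*(-156)*(-4 - 156 + 310)) - 71) - 20984 = ((2 + 156 - 2*155*(-156)*150) - 71) - 20984 = ((2 + 156 + 7254000) - 71) - 20984 = (7254158 - 71) - 20984 = 7254087 - 20984 = 7233103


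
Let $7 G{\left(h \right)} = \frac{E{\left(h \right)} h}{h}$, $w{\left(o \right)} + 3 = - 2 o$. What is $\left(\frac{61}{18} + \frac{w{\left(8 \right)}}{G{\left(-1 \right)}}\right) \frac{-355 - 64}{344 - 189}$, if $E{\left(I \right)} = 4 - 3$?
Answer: $\frac{977527}{2790} \approx 350.37$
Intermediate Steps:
$E{\left(I \right)} = 1$ ($E{\left(I \right)} = 4 - 3 = 1$)
$w{\left(o \right)} = -3 - 2 o$
$G{\left(h \right)} = \frac{1}{7}$ ($G{\left(h \right)} = \frac{1 h \frac{1}{h}}{7} = \frac{h \frac{1}{h}}{7} = \frac{1}{7} \cdot 1 = \frac{1}{7}$)
$\left(\frac{61}{18} + \frac{w{\left(8 \right)}}{G{\left(-1 \right)}}\right) \frac{-355 - 64}{344 - 189} = \left(\frac{61}{18} + \left(-3 - 16\right) \frac{1}{\frac{1}{7}}\right) \frac{-355 - 64}{344 - 189} = \left(61 \cdot \frac{1}{18} + \left(-3 - 16\right) 7\right) \left(- \frac{419}{155}\right) = \left(\frac{61}{18} - 133\right) \left(\left(-419\right) \frac{1}{155}\right) = \left(\frac{61}{18} - 133\right) \left(- \frac{419}{155}\right) = \left(- \frac{2333}{18}\right) \left(- \frac{419}{155}\right) = \frac{977527}{2790}$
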